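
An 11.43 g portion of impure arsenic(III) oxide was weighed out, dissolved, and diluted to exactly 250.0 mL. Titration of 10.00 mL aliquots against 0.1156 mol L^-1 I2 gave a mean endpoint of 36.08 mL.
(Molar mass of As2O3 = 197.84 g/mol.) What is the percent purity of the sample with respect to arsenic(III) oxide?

As2O3 + 2 I2 + 2 H2O → As2O5 + 4 HI
n(I2) per titration = 0.03608 × 0.1156 = 4.171 × 10^-3 mol
From the 1:2 ratio, n(As2O3) in each aliquot = 1/2 × 4.171 × 10^-3 = 2.085 × 10^-3 mol
n(As2O3) in the whole flask = 2.085 × 10^-3 × 250.0/10.00 = 0.05214 mol
mass of As2O3 = 0.05214 × 197.84 = 10.31 g
% As2O3 = 10.31 / 11.43 × 100 = 90.24 %

90.24 %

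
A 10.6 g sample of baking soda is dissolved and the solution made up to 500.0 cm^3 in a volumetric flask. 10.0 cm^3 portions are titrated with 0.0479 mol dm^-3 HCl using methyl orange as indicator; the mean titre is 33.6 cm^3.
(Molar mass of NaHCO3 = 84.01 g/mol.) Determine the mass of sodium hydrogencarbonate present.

6.76 g

NaHCO3 + HCl → NaCl + H2O + CO2
n(HCl) per titration = 0.0336 × 0.0479 = 1.61 × 10^-3 mol
n(NaHCO3) in each aliquot = 1.61 × 10^-3 mol (1:1 ratio)
n(NaHCO3) in the whole flask = 1.61 × 10^-3 × 500.0/10.0 = 0.0805 mol
mass of NaHCO3 = 0.0805 × 84.01 = 6.76 g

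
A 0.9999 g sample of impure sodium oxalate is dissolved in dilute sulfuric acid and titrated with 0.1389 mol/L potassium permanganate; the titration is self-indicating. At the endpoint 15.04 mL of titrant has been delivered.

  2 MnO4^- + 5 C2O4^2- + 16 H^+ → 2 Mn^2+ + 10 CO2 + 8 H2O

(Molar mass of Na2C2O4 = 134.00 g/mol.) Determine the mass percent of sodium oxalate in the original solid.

n(KMnO4) = 0.01504 L × 0.1389 mol/L = 2.089 × 10^-3 mol
From the 5:2 ratio, n(Na2C2O4) = 5/2 × 2.089 × 10^-3 = 5.223 × 10^-3 mol
mass of Na2C2O4 = 5.223 × 10^-3 × 134.00 g/mol = 0.6998 g
% Na2C2O4 = 0.6998 / 0.9999 × 100 = 69.99 %

69.99 %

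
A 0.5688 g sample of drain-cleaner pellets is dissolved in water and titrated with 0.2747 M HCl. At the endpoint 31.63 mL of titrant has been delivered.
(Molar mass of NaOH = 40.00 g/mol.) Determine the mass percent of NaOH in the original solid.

NaOH + HCl → NaCl + H2O
n(HCl) = 0.03163 L × 0.2747 mol/L = 8.689 × 10^-3 mol
n(NaOH) = 8.689 × 10^-3 mol (1:1 ratio)
mass of NaOH = 8.689 × 10^-3 × 40.00 g/mol = 0.3476 g
% NaOH = 0.3476 / 0.5688 × 100 = 61.10 %

61.10 %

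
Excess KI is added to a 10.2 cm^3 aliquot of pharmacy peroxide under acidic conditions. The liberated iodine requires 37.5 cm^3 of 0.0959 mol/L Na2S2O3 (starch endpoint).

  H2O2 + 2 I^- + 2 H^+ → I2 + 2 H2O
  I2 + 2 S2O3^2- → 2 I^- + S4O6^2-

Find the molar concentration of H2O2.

n(S2O3^2-) = 0.0375 × 0.0959 = 3.60 × 10^-3 mol
n(I2) = n(S2O3^2-)/2 = 1.80 × 10^-3 mol
n(H2O2) in the aliquot = 1.80 × 10^-3 mol (1:1 ratio)
[H2O2] = 1.80 × 10^-3 / 0.0102 = 0.176 mol/L

0.176 mol/L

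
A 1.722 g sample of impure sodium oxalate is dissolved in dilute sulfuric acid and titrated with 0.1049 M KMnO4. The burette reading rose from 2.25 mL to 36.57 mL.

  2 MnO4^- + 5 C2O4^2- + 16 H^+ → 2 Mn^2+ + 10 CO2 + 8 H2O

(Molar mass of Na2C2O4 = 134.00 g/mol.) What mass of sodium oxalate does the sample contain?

1.206 g

n(KMnO4) = 0.03432 L × 0.1049 mol/L = 3.600 × 10^-3 mol
From the 5:2 ratio, n(Na2C2O4) = 5/2 × 3.600 × 10^-3 = 9.000 × 10^-3 mol
mass of Na2C2O4 = 9.000 × 10^-3 × 134.00 g/mol = 1.206 g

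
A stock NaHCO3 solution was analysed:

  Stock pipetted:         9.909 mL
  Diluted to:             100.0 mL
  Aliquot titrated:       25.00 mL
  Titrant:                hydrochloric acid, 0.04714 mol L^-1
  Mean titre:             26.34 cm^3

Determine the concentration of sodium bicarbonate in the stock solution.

0.5012 mol/L

NaHCO3 + HCl → NaCl + H2O + CO2
n(HCl) = 0.02634 × 0.04714 = 1.242 × 10^-3 mol
n(NaHCO3) in the aliquot = 1.242 × 10^-3 mol (1:1 ratio)
[NaHCO3]_dilute = 1.242 × 10^-3 / 0.02500 = 0.04967 mol/L
Dilution factor = 100.0 / 9.909 = 10.09
[NaHCO3]_stock = 0.04967 × 10.09 = 0.5012 mol/L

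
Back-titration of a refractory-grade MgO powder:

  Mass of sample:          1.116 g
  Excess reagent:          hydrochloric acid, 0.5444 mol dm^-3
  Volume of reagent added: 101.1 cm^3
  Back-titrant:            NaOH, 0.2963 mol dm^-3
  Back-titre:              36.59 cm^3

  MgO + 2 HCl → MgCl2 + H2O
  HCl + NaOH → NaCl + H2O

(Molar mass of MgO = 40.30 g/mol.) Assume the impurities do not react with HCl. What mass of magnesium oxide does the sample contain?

0.8906 g

n(HCl) added = 0.1011 × 0.5444 = 0.05504 mol
n(NaOH) used in back-titration = 0.03659 × 0.2963 = 0.01084 mol
n(HCl) left over = 0.01084 mol (1:1 ratio)
n(HCl) consumed by analyte = 0.05504 − 0.01084 = 0.04420 mol
From the 1:2 ratio, n(MgO) = 1/2 × 0.04420 = 0.02210 mol
mass of MgO = 0.02210 × 40.30 = 0.8906 g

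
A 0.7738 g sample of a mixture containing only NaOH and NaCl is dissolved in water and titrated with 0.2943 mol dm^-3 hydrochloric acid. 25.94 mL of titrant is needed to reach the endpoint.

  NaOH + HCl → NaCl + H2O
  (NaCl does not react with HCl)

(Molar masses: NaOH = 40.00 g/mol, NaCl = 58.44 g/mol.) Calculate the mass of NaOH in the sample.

n(HCl) = 0.02594 × 0.2943 = 7.634 × 10^-3 mol
Let x = n(NaOH), y = n(NaCl).
Titrant: 1x = 7.634 × 10^-3;  mass: 40.00x + 58.44y = 0.7738
Solving, x = 7.634 × 10^-3 mol, y = 8.016 × 10^-3 mol
mass of NaOH = 7.634 × 10^-3 × 40.00 = 0.3054 g

0.3054 g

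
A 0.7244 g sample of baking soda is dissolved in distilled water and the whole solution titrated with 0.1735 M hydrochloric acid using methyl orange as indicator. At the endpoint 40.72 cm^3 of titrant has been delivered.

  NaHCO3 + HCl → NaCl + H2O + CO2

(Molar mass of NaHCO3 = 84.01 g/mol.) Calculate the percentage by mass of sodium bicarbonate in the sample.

n(HCl) = 0.04072 L × 0.1735 mol/L = 7.065 × 10^-3 mol
n(NaHCO3) = 7.065 × 10^-3 mol (1:1 ratio)
mass of NaHCO3 = 7.065 × 10^-3 × 84.01 g/mol = 0.5935 g
% NaHCO3 = 0.5935 / 0.7244 × 100 = 81.93 %

81.93 %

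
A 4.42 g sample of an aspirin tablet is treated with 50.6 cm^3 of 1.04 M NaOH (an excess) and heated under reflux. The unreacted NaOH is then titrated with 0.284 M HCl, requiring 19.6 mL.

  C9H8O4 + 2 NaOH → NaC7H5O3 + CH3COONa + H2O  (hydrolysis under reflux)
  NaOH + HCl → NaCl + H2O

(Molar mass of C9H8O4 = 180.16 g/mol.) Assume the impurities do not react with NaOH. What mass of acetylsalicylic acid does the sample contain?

4.24 g

n(NaOH) added = 0.0506 × 1.04 = 0.0526 mol
n(HCl) used in back-titration = 0.0196 × 0.284 = 5.57 × 10^-3 mol
n(NaOH) left over = 5.57 × 10^-3 mol (1:1 ratio)
n(NaOH) consumed by analyte = 0.0526 − 5.57 × 10^-3 = 0.0471 mol
From the 1:2 ratio, n(C9H8O4) = 1/2 × 0.0471 = 0.0235 mol
mass of C9H8O4 = 0.0235 × 180.16 = 4.24 g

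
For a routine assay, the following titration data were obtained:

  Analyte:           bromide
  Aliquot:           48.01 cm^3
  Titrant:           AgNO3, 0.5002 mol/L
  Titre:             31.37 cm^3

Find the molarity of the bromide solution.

0.3268 mol/L

Ag^+ + Br^- → AgBr(s)
n(AgNO3) = 0.03137 L × 0.5002 mol/L = 0.01569 mol
n(Br-) = 0.01569 mol (1:1 mole ratio)
[Br-] = 0.01569 mol / 0.04801 L = 0.3268 mol/L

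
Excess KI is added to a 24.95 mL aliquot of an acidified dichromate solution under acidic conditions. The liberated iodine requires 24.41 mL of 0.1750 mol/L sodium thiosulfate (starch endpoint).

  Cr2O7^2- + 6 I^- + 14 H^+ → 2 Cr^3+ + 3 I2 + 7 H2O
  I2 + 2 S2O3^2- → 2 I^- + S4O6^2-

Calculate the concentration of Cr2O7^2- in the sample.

0.02854 mol/L

n(S2O3^2-) = 0.02441 × 0.1750 = 4.272 × 10^-3 mol
n(I2) = n(S2O3^2-)/2 = 2.136 × 10^-3 mol
From the 1:3 ratio, n(Cr2O7^2-) in the aliquot = 1/3 × 2.136 × 10^-3 = 7.120 × 10^-4 mol
[Cr2O7^2-] = 7.120 × 10^-4 / 0.02495 = 0.02854 mol/L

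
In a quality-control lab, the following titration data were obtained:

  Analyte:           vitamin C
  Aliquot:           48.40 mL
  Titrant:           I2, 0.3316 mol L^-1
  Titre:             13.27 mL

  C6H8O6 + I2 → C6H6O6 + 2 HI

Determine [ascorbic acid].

0.09092 mol/L

n(I2) = 0.01327 L × 0.3316 mol/L = 4.400 × 10^-3 mol
n(C6H8O6) = 4.400 × 10^-3 mol (1:1 mole ratio)
[C6H8O6] = 4.400 × 10^-3 mol / 0.04840 L = 0.09092 mol/L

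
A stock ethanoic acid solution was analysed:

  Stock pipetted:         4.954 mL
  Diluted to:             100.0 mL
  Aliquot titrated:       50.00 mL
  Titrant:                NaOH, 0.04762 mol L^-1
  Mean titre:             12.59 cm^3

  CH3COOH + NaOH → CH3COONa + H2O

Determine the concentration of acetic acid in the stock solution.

n(NaOH) = 0.01259 × 0.04762 = 5.995 × 10^-4 mol
n(CH3COOH) in the aliquot = 5.995 × 10^-4 mol (1:1 ratio)
[CH3COOH]_dilute = 5.995 × 10^-4 / 0.05000 = 0.01199 mol/L
Dilution factor = 100.0 / 4.954 = 20.19
[CH3COOH]_stock = 0.01199 × 20.19 = 0.2420 mol/L

0.2420 mol/L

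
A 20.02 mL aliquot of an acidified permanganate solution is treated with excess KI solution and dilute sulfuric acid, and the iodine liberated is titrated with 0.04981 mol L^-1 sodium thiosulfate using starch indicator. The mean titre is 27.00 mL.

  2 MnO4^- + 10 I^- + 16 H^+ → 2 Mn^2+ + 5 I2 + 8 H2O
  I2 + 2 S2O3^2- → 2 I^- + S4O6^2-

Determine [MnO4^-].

n(S2O3^2-) = 0.02700 × 0.04981 = 1.345 × 10^-3 mol
n(I2) = n(S2O3^2-)/2 = 6.724 × 10^-4 mol
From the 2:5 ratio, n(MnO4^-) in the aliquot = 2/5 × 6.724 × 10^-4 = 2.690 × 10^-4 mol
[MnO4^-] = 2.690 × 10^-4 / 0.02002 = 0.01344 mol/L

0.01344 mol/L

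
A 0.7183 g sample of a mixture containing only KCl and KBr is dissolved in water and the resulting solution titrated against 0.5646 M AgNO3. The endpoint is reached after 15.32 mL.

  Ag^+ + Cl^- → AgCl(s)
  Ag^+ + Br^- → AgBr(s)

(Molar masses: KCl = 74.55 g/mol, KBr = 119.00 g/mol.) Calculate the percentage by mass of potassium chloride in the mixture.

72.62 %

n(AgNO3) = 0.01532 × 0.5646 = 8.650 × 10^-3 mol
Let x = n(KCl), y = n(KBr).
Titrant: 1x + 1y = 8.650 × 10^-3;  mass: 74.55x + 119.00y = 0.7183
Solving, x = 6.997 × 10^-3 mol, y = 1.653 × 10^-3 mol
mass of KCl = 6.997 × 10^-3 × 74.55 = 0.5216 g
% KCl = 0.5216 / 0.7183 × 100 = 72.62 %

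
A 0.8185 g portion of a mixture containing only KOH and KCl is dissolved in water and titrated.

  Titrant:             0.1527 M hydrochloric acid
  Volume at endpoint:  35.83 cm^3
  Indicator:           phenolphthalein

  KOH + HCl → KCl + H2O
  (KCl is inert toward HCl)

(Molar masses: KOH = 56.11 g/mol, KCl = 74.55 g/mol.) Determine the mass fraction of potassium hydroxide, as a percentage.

37.51 %

n(HCl) = 0.03583 × 0.1527 = 5.471 × 10^-3 mol
Let x = n(KOH), y = n(KCl).
Titrant: 1x = 5.471 × 10^-3;  mass: 56.11x + 74.55y = 0.8185
Solving, x = 5.471 × 10^-3 mol, y = 6.861 × 10^-3 mol
mass of KOH = 5.471 × 10^-3 × 56.11 = 0.3070 g
% KOH = 0.3070 / 0.8185 × 100 = 37.51 %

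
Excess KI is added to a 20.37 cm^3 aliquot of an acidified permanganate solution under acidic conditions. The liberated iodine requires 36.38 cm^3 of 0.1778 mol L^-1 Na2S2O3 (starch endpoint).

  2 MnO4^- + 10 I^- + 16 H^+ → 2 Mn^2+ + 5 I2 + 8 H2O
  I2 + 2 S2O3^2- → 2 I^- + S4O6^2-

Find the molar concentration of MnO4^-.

n(S2O3^2-) = 0.03638 × 0.1778 = 6.468 × 10^-3 mol
n(I2) = n(S2O3^2-)/2 = 3.234 × 10^-3 mol
From the 2:5 ratio, n(MnO4^-) in the aliquot = 2/5 × 3.234 × 10^-3 = 1.294 × 10^-3 mol
[MnO4^-] = 1.294 × 10^-3 / 0.02037 = 0.06351 mol/L

0.06351 mol/L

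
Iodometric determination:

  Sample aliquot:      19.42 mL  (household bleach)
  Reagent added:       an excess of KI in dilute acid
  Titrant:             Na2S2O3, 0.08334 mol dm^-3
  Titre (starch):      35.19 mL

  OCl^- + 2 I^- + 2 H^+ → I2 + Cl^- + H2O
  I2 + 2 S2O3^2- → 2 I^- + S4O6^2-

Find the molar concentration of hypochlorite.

n(S2O3^2-) = 0.03519 × 0.08334 = 2.933 × 10^-3 mol
n(I2) = n(S2O3^2-)/2 = 1.466 × 10^-3 mol
n(OCl^-) in the aliquot = 1.466 × 10^-3 mol (1:1 ratio)
[OCl^-] = 1.466 × 10^-3 / 0.01942 = 0.07551 mol/L

0.07551 mol/L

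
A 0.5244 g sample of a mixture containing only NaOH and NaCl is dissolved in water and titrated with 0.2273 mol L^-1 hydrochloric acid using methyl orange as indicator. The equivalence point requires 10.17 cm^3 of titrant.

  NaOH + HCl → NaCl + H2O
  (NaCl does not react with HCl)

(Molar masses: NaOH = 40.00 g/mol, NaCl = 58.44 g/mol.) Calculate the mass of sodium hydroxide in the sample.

n(HCl) = 0.01017 × 0.2273 = 2.312 × 10^-3 mol
Let x = n(NaOH), y = n(NaCl).
Titrant: 1x = 2.312 × 10^-3;  mass: 40.00x + 58.44y = 0.5244
Solving, x = 2.312 × 10^-3 mol, y = 7.391 × 10^-3 mol
mass of NaOH = 2.312 × 10^-3 × 40.00 = 0.09247 g

0.09247 g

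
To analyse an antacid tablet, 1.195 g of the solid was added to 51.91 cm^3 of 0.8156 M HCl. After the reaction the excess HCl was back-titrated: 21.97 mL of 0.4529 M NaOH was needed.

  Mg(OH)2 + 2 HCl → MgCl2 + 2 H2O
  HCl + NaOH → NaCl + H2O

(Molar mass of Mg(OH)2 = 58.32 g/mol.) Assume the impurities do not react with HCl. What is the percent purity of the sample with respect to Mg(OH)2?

n(HCl) added = 0.05191 × 0.8156 = 0.04234 mol
n(NaOH) used in back-titration = 0.02197 × 0.4529 = 9.950 × 10^-3 mol
n(HCl) left over = 9.950 × 10^-3 mol (1:1 ratio)
n(HCl) consumed by analyte = 0.04234 − 9.950 × 10^-3 = 0.03239 mol
From the 1:2 ratio, n(Mg(OH)2) = 1/2 × 0.03239 = 0.01619 mol
mass of Mg(OH)2 = 0.01619 × 58.32 = 0.9444 g
% Mg(OH)2 = 0.9444 / 1.195 × 100 = 79.03 %

79.03 %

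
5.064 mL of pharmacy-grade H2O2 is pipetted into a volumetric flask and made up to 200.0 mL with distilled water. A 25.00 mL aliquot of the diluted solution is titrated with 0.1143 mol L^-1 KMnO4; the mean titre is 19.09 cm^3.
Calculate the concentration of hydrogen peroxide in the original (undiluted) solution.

8.618 mol/L

2 MnO4^- + 5 H2O2 + 6 H^+ → 2 Mn^2+ + 5 O2 + 8 H2O
n(KMnO4) = 0.01909 × 0.1143 = 2.182 × 10^-3 mol
From the 5:2 ratio, n(H2O2) in the aliquot = 5/2 × 2.182 × 10^-3 = 5.455 × 10^-3 mol
[H2O2]_dilute = 5.455 × 10^-3 / 0.02500 = 0.2182 mol/L
Dilution factor = 200.0 / 5.064 = 39.49
[H2O2]_stock = 0.2182 × 39.49 = 8.618 mol/L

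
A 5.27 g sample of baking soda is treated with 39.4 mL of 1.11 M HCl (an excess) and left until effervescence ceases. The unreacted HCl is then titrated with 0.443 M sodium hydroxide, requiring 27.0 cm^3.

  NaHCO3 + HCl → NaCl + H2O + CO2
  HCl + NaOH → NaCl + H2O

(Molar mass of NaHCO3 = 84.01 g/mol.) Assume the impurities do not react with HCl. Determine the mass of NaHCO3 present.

2.67 g

n(HCl) added = 0.0394 × 1.11 = 0.0437 mol
n(NaOH) used in back-titration = 0.0270 × 0.443 = 0.0120 mol
n(HCl) left over = 0.0120 mol (1:1 ratio)
n(HCl) consumed by analyte = 0.0437 − 0.0120 = 0.0318 mol
n(NaHCO3) = 0.0318 mol (1:1 ratio)
mass of NaHCO3 = 0.0318 × 84.01 = 2.67 g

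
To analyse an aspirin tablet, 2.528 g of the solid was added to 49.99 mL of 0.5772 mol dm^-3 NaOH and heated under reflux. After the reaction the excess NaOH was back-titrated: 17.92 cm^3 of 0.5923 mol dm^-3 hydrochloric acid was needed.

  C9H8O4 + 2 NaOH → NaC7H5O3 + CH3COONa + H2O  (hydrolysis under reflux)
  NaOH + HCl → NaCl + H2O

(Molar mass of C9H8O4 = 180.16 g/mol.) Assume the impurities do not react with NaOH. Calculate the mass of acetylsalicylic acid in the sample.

n(NaOH) added = 0.04999 × 0.5772 = 0.02885 mol
n(HCl) used in back-titration = 0.01792 × 0.5923 = 0.01061 mol
n(NaOH) left over = 0.01061 mol (1:1 ratio)
n(NaOH) consumed by analyte = 0.02885 − 0.01061 = 0.01824 mol
From the 1:2 ratio, n(C9H8O4) = 1/2 × 0.01824 = 9.120 × 10^-3 mol
mass of C9H8O4 = 9.120 × 10^-3 × 180.16 = 1.643 g

1.643 g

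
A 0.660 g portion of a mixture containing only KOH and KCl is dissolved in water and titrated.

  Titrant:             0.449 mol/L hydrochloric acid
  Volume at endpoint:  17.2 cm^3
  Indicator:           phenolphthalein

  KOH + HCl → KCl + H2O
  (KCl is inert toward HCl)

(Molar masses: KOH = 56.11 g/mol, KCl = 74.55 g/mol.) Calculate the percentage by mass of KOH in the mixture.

65.7 %

n(HCl) = 0.0172 × 0.449 = 7.72 × 10^-3 mol
Let x = n(KOH), y = n(KCl).
Titrant: 1x = 7.72 × 10^-3;  mass: 56.11x + 74.55y = 0.660
Solving, x = 7.72 × 10^-3 mol, y = 3.04 × 10^-3 mol
mass of KOH = 7.72 × 10^-3 × 56.11 = 0.433 g
% KOH = 0.433 / 0.660 × 100 = 65.7 %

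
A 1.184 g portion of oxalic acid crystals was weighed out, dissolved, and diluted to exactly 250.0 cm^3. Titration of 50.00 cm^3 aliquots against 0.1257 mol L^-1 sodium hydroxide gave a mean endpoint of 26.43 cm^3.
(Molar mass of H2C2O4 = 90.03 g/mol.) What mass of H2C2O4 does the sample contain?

H2C2O4 + 2 NaOH → Na2C2O4 + 2 H2O
n(NaOH) per titration = 0.02643 × 0.1257 = 3.322 × 10^-3 mol
From the 1:2 ratio, n(H2C2O4) in each aliquot = 1/2 × 3.322 × 10^-3 = 1.661 × 10^-3 mol
n(H2C2O4) in the whole flask = 1.661 × 10^-3 × 250.0/50.00 = 8.306 × 10^-3 mol
mass of H2C2O4 = 8.306 × 10^-3 × 90.03 = 0.7478 g

0.7478 g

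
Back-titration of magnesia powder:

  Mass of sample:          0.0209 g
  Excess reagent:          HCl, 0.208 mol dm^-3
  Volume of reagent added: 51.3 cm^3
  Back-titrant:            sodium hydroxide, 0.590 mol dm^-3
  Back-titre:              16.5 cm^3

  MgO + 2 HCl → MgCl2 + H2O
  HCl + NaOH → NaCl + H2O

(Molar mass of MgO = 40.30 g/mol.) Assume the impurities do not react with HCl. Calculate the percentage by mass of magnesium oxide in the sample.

n(HCl) added = 0.0513 × 0.208 = 0.0107 mol
n(NaOH) used in back-titration = 0.0165 × 0.590 = 9.73 × 10^-3 mol
n(HCl) left over = 9.73 × 10^-3 mol (1:1 ratio)
n(HCl) consumed by analyte = 0.0107 − 9.73 × 10^-3 = 9.35 × 10^-4 mol
From the 1:2 ratio, n(MgO) = 1/2 × 9.35 × 10^-4 = 4.68 × 10^-4 mol
mass of MgO = 4.68 × 10^-4 × 40.30 = 0.0188 g
% MgO = 0.0188 / 0.0209 × 100 = 90.2 %

90.2 %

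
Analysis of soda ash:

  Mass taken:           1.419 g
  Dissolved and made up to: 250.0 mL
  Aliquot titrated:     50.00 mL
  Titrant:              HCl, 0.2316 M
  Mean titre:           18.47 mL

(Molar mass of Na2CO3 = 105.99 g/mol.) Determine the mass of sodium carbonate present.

Na2CO3 + 2 HCl → 2 NaCl + H2O + CO2
n(HCl) per titration = 0.01847 × 0.2316 = 4.278 × 10^-3 mol
From the 1:2 ratio, n(Na2CO3) in each aliquot = 1/2 × 4.278 × 10^-3 = 2.139 × 10^-3 mol
n(Na2CO3) in the whole flask = 2.139 × 10^-3 × 250.0/50.00 = 0.01069 mol
mass of Na2CO3 = 0.01069 × 105.99 = 1.133 g

1.133 g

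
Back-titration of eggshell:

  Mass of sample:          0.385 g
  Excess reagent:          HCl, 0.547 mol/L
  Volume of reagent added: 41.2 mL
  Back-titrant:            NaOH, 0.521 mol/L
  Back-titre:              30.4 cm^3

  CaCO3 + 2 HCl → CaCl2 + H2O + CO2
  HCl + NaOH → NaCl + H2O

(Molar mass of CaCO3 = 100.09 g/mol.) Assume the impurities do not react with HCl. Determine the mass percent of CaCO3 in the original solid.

87.1 %

n(HCl) added = 0.0412 × 0.547 = 0.0225 mol
n(NaOH) used in back-titration = 0.0304 × 0.521 = 0.0158 mol
n(HCl) left over = 0.0158 mol (1:1 ratio)
n(HCl) consumed by analyte = 0.0225 − 0.0158 = 6.70 × 10^-3 mol
From the 1:2 ratio, n(CaCO3) = 1/2 × 6.70 × 10^-3 = 3.35 × 10^-3 mol
mass of CaCO3 = 3.35 × 10^-3 × 100.09 = 0.335 g
% CaCO3 = 0.335 / 0.385 × 100 = 87.1 %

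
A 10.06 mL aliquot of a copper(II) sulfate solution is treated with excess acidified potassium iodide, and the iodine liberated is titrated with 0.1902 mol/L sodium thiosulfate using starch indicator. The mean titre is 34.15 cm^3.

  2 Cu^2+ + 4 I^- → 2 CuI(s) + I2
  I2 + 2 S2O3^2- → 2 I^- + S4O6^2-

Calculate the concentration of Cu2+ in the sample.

n(S2O3^2-) = 0.03415 × 0.1902 = 6.495 × 10^-3 mol
n(I2) = n(S2O3^2-)/2 = 3.248 × 10^-3 mol
From the 2:1 ratio, n(Cu2+) in the aliquot = 2/1 × 3.248 × 10^-3 = 6.495 × 10^-3 mol
[Cu2+] = 6.495 × 10^-3 / 0.01006 = 0.6457 mol/L

0.6457 mol/L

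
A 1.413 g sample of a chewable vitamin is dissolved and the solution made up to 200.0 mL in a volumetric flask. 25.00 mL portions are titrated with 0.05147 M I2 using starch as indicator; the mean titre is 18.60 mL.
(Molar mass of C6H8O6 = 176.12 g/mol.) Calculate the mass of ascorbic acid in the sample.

C6H8O6 + I2 → C6H6O6 + 2 HI
n(I2) per titration = 0.01860 × 0.05147 = 9.573 × 10^-4 mol
n(C6H8O6) in each aliquot = 9.573 × 10^-4 mol (1:1 ratio)
n(C6H8O6) in the whole flask = 9.573 × 10^-4 × 200.0/25.00 = 7.659 × 10^-3 mol
mass of C6H8O6 = 7.659 × 10^-3 × 176.12 = 1.349 g

1.349 g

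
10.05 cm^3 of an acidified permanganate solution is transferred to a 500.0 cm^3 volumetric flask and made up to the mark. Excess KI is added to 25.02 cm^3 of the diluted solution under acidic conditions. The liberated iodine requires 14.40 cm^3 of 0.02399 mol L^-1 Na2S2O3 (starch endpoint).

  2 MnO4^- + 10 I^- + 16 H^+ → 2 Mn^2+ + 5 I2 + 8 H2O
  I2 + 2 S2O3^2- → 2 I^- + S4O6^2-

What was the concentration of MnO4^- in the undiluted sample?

0.1374 mol/L

n(S2O3^2-) = 0.01440 × 0.02399 = 3.455 × 10^-4 mol
n(I2) = n(S2O3^2-)/2 = 1.727 × 10^-4 mol
From the 2:5 ratio, n(MnO4^-) in the aliquot = 2/5 × 1.727 × 10^-4 = 6.909 × 10^-5 mol
[MnO4^-]_dilute = 6.909 × 10^-5 / 0.02502 = 0.002761 mol/L
[MnO4^-]_original = 0.002761 × 500.0/10.05 = 0.1374 mol/L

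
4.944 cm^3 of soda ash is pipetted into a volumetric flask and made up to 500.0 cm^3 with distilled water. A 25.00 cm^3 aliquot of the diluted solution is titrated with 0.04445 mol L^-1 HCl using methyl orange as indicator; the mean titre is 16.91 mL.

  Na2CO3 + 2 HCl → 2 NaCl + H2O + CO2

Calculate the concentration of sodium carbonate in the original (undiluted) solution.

n(HCl) = 0.01691 × 0.04445 = 7.516 × 10^-4 mol
From the 1:2 ratio, n(Na2CO3) in the aliquot = 1/2 × 7.516 × 10^-4 = 3.758 × 10^-4 mol
[Na2CO3]_dilute = 3.758 × 10^-4 / 0.02500 = 0.01503 mol/L
Dilution factor = 500.0 / 4.944 = 101.1
[Na2CO3]_stock = 0.01503 × 101.1 = 1.520 mol/L

1.520 mol/L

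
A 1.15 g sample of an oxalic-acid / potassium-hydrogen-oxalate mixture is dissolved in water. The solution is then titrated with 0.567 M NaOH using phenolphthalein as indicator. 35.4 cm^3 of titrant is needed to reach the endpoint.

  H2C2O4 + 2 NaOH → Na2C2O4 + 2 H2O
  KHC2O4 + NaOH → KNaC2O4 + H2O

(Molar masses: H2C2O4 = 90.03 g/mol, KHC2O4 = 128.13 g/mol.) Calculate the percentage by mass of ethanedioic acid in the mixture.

n(NaOH) = 0.0354 × 0.567 = 0.0201 mol
Let x = n(H2C2O4), y = n(KHC2O4).
Titrant: 2x + 1y = 0.0201;  mass: 90.03x + 128.13y = 1.15
Solving, x = 8.55 × 10^-3 mol, y = 2.97 × 10^-3 mol
mass of H2C2O4 = 8.55 × 10^-3 × 90.03 = 0.770 g
% H2C2O4 = 0.770 / 1.15 × 100 = 67.0 %

67.0 %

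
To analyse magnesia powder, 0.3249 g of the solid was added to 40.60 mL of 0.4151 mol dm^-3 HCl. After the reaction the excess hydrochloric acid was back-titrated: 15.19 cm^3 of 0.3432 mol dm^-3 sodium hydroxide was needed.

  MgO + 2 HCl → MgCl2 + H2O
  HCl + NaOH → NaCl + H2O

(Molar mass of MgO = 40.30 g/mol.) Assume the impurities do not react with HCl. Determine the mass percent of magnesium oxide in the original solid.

72.19 %

n(HCl) added = 0.04060 × 0.4151 = 0.01685 mol
n(NaOH) used in back-titration = 0.01519 × 0.3432 = 5.213 × 10^-3 mol
n(HCl) left over = 5.213 × 10^-3 mol (1:1 ratio)
n(HCl) consumed by analyte = 0.01685 − 5.213 × 10^-3 = 0.01164 mol
From the 1:2 ratio, n(MgO) = 1/2 × 0.01164 = 5.820 × 10^-3 mol
mass of MgO = 5.820 × 10^-3 × 40.30 = 0.2345 g
% MgO = 0.2345 / 0.3249 × 100 = 72.19 %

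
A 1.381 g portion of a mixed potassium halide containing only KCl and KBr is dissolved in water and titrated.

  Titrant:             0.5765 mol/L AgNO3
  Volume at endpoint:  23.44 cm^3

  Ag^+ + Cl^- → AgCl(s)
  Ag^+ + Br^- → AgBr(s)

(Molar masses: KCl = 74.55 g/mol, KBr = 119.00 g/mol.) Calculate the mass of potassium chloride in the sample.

0.3808 g

n(AgNO3) = 0.02344 × 0.5765 = 0.01351 mol
Let x = n(KCl), y = n(KBr).
Titrant: 1x + 1y = 0.01351;  mass: 74.55x + 119.00y = 1.381
Solving, x = 5.108 × 10^-3 mol, y = 8.405 × 10^-3 mol
mass of KCl = 5.108 × 10^-3 × 74.55 = 0.3808 g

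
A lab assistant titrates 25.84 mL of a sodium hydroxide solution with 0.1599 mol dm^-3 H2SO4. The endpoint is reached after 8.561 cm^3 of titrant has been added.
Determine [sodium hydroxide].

2 NaOH + H2SO4 → Na2SO4 + 2 H2O
n(H2SO4) = 0.008561 L × 0.1599 mol/L = 1.369 × 10^-3 mol
From the 2:1 mole ratio, n(NaOH) = 2/1 × 1.369 × 10^-3 = 2.738 × 10^-3 mol
[NaOH] = 2.738 × 10^-3 mol / 0.02584 L = 0.1060 mol/L

0.1060 mol/L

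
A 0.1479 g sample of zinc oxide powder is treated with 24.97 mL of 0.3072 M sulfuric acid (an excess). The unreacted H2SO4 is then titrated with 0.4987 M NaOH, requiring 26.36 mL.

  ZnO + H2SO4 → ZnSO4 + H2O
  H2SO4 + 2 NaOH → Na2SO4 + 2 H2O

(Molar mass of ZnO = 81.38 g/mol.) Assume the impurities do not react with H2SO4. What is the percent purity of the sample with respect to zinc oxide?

n(H2SO4) added = 0.02497 × 0.3072 = 7.671 × 10^-3 mol
n(NaOH) used in back-titration = 0.02636 × 0.4987 = 0.01315 mol
From the 1:2 ratio, n(H2SO4) left over = 1/2 × 0.01315 = 6.573 × 10^-3 mol
n(H2SO4) consumed by analyte = 7.671 × 10^-3 − 6.573 × 10^-3 = 1.098 × 10^-3 mol
n(ZnO) = 1.098 × 10^-3 mol (1:1 ratio)
mass of ZnO = 1.098 × 10^-3 × 81.38 = 0.08935 g
% ZnO = 0.08935 / 0.1479 × 100 = 60.41 %

60.41 %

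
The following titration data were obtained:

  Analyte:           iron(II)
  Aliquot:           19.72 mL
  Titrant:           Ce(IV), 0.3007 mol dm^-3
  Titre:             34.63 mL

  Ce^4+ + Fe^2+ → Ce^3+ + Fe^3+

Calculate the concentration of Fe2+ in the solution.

n(Ce4+) = 0.03463 L × 0.3007 mol/L = 0.01041 mol
n(Fe2+) = 0.01041 mol (1:1 mole ratio)
[Fe2+] = 0.01041 mol / 0.01972 L = 0.5281 mol/L

0.5281 mol/L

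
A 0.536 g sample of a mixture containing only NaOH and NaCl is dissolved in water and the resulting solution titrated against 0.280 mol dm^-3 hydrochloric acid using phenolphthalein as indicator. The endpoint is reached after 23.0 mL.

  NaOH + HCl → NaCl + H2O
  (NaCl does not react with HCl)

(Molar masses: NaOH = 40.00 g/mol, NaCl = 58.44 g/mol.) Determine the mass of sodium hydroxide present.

n(HCl) = 0.0230 × 0.280 = 6.44 × 10^-3 mol
Let x = n(NaOH), y = n(NaCl).
Titrant: 1x = 6.44 × 10^-3;  mass: 40.00x + 58.44y = 0.536
Solving, x = 6.44 × 10^-3 mol, y = 4.76 × 10^-3 mol
mass of NaOH = 6.44 × 10^-3 × 40.00 = 0.258 g

0.258 g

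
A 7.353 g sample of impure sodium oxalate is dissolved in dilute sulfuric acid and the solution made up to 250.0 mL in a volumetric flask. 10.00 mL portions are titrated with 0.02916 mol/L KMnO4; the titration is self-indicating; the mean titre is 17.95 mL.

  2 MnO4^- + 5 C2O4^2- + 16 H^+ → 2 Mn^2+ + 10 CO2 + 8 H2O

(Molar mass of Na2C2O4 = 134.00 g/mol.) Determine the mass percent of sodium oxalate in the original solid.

n(KMnO4) per titration = 0.01795 × 0.02916 = 5.234 × 10^-4 mol
From the 5:2 ratio, n(Na2C2O4) in each aliquot = 5/2 × 5.234 × 10^-4 = 1.309 × 10^-3 mol
n(Na2C2O4) in the whole flask = 1.309 × 10^-3 × 250.0/10.00 = 0.03271 mol
mass of Na2C2O4 = 0.03271 × 134.00 = 4.384 g
% Na2C2O4 = 4.384 / 7.353 × 100 = 59.62 %

59.62 %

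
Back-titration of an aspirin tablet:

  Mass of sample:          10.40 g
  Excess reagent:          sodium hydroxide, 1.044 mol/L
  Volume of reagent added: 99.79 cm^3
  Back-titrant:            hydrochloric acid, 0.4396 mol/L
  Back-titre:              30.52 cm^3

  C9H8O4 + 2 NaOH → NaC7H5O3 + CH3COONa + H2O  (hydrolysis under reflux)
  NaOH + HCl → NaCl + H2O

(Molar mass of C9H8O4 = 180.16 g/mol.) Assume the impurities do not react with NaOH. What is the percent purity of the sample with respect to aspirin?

78.62 %

n(NaOH) added = 0.09979 × 1.044 = 0.1042 mol
n(HCl) used in back-titration = 0.03052 × 0.4396 = 0.01342 mol
n(NaOH) left over = 0.01342 mol (1:1 ratio)
n(NaOH) consumed by analyte = 0.1042 − 0.01342 = 0.09076 mol
From the 1:2 ratio, n(C9H8O4) = 1/2 × 0.09076 = 0.04538 mol
mass of C9H8O4 = 0.04538 × 180.16 = 8.176 g
% C9H8O4 = 8.176 / 10.40 × 100 = 78.62 %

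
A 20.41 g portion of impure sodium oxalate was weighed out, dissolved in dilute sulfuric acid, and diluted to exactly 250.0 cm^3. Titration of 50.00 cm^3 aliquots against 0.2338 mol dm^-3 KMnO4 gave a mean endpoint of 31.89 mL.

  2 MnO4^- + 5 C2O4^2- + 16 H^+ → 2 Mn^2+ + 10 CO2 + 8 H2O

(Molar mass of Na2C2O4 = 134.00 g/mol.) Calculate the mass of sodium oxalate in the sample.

n(KMnO4) per titration = 0.03189 × 0.2338 = 7.456 × 10^-3 mol
From the 5:2 ratio, n(Na2C2O4) in each aliquot = 5/2 × 7.456 × 10^-3 = 0.01864 mol
n(Na2C2O4) in the whole flask = 0.01864 × 250.0/50.00 = 0.09320 mol
mass of Na2C2O4 = 0.09320 × 134.00 = 12.49 g

12.49 g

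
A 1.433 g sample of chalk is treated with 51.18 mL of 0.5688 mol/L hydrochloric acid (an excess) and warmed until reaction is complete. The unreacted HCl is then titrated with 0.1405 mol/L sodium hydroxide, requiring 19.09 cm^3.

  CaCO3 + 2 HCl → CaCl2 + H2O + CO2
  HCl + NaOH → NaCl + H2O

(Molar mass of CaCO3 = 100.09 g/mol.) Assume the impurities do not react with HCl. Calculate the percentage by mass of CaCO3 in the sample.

92.30 %

n(HCl) added = 0.05118 × 0.5688 = 0.02911 mol
n(NaOH) used in back-titration = 0.01909 × 0.1405 = 2.682 × 10^-3 mol
n(HCl) left over = 2.682 × 10^-3 mol (1:1 ratio)
n(HCl) consumed by analyte = 0.02911 − 2.682 × 10^-3 = 0.02643 mol
From the 1:2 ratio, n(CaCO3) = 1/2 × 0.02643 = 0.01321 mol
mass of CaCO3 = 0.01321 × 100.09 = 1.323 g
% CaCO3 = 1.323 / 1.433 × 100 = 92.30 %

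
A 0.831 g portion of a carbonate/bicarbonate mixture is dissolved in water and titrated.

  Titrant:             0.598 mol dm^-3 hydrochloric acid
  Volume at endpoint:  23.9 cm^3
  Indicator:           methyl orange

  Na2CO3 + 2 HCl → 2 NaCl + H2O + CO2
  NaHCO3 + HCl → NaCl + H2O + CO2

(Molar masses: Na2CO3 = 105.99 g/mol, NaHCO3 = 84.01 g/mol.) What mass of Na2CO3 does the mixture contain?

0.632 g

n(HCl) = 0.0239 × 0.598 = 0.0143 mol
Let x = n(Na2CO3), y = n(NaHCO3).
Titrant: 2x + 1y = 0.0143;  mass: 105.99x + 84.01y = 0.831
Solving, x = 5.96 × 10^-3 mol, y = 2.37 × 10^-3 mol
mass of Na2CO3 = 5.96 × 10^-3 × 105.99 = 0.632 g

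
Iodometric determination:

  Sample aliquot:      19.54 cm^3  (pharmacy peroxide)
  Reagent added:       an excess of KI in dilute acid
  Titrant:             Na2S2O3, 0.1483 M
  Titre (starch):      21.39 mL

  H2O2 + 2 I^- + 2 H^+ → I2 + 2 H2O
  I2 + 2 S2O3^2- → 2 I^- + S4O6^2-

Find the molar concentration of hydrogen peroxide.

n(S2O3^2-) = 0.02139 × 0.1483 = 3.172 × 10^-3 mol
n(I2) = n(S2O3^2-)/2 = 1.586 × 10^-3 mol
n(H2O2) in the aliquot = 1.586 × 10^-3 mol (1:1 ratio)
[H2O2] = 1.586 × 10^-3 / 0.01954 = 0.08117 mol/L

0.08117 M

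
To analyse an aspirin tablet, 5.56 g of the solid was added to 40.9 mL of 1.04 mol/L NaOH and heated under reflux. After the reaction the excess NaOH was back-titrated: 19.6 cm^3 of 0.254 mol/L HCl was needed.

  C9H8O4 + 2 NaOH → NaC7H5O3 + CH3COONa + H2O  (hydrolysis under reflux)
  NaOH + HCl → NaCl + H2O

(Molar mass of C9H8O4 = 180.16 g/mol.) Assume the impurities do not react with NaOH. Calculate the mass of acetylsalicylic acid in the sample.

n(NaOH) added = 0.0409 × 1.04 = 0.0425 mol
n(HCl) used in back-titration = 0.0196 × 0.254 = 4.98 × 10^-3 mol
n(NaOH) left over = 4.98 × 10^-3 mol (1:1 ratio)
n(NaOH) consumed by analyte = 0.0425 − 4.98 × 10^-3 = 0.0376 mol
From the 1:2 ratio, n(C9H8O4) = 1/2 × 0.0376 = 0.0188 mol
mass of C9H8O4 = 0.0188 × 180.16 = 3.38 g

3.38 g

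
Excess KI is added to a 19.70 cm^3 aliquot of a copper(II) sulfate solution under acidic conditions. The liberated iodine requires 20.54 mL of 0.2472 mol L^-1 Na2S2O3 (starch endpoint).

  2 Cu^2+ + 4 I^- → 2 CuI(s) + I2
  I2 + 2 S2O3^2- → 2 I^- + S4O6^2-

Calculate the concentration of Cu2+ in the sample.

n(S2O3^2-) = 0.02054 × 0.2472 = 5.077 × 10^-3 mol
n(I2) = n(S2O3^2-)/2 = 2.539 × 10^-3 mol
From the 2:1 ratio, n(Cu2+) in the aliquot = 2/1 × 2.539 × 10^-3 = 5.077 × 10^-3 mol
[Cu2+] = 5.077 × 10^-3 / 0.01970 = 0.2577 mol/L

0.2577 mol/L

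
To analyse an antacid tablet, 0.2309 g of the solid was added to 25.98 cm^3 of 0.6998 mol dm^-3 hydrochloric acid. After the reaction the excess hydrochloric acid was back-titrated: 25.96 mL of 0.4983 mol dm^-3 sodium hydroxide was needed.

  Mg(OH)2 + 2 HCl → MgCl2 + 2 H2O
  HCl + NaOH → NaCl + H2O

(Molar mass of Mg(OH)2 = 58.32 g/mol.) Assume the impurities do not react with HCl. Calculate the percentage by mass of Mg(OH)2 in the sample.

n(HCl) added = 0.02598 × 0.6998 = 0.01818 mol
n(NaOH) used in back-titration = 0.02596 × 0.4983 = 0.01294 mol
n(HCl) left over = 0.01294 mol (1:1 ratio)
n(HCl) consumed by analyte = 0.01818 − 0.01294 = 5.245 × 10^-3 mol
From the 1:2 ratio, n(Mg(OH)2) = 1/2 × 5.245 × 10^-3 = 2.622 × 10^-3 mol
mass of Mg(OH)2 = 2.622 × 10^-3 × 58.32 = 0.1529 g
% Mg(OH)2 = 0.1529 / 0.2309 × 100 = 66.24 %

66.24 %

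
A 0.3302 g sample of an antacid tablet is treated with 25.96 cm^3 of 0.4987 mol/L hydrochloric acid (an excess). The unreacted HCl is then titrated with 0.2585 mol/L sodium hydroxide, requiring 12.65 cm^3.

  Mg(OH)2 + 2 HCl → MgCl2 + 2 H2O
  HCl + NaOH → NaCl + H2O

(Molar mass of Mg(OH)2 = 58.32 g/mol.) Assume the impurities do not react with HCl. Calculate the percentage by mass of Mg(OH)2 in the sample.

85.45 %

n(HCl) added = 0.02596 × 0.4987 = 0.01295 mol
n(NaOH) used in back-titration = 0.01265 × 0.2585 = 3.270 × 10^-3 mol
n(HCl) left over = 3.270 × 10^-3 mol (1:1 ratio)
n(HCl) consumed by analyte = 0.01295 − 3.270 × 10^-3 = 9.676 × 10^-3 mol
From the 1:2 ratio, n(Mg(OH)2) = 1/2 × 9.676 × 10^-3 = 4.838 × 10^-3 mol
mass of Mg(OH)2 = 4.838 × 10^-3 × 58.32 = 0.2822 g
% Mg(OH)2 = 0.2822 / 0.3302 × 100 = 85.45 %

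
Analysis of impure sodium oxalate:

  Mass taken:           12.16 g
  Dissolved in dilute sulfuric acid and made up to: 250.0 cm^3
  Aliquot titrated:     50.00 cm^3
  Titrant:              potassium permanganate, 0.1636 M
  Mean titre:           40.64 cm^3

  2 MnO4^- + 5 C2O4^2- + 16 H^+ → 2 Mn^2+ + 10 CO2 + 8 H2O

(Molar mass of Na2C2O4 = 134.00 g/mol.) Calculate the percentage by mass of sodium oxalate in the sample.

n(KMnO4) per titration = 0.04064 × 0.1636 = 6.649 × 10^-3 mol
From the 5:2 ratio, n(Na2C2O4) in each aliquot = 5/2 × 6.649 × 10^-3 = 0.01662 mol
n(Na2C2O4) in the whole flask = 0.01662 × 250.0/50.00 = 0.08311 mol
mass of Na2C2O4 = 0.08311 × 134.00 = 11.14 g
% Na2C2O4 = 11.14 / 12.16 × 100 = 91.58 %

91.58 %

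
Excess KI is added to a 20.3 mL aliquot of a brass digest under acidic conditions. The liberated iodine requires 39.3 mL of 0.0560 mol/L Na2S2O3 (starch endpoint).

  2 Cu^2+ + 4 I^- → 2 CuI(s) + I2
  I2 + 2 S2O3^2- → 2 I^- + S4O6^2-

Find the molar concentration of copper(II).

0.108 mol/L

n(S2O3^2-) = 0.0393 × 0.0560 = 2.20 × 10^-3 mol
n(I2) = n(S2O3^2-)/2 = 1.10 × 10^-3 mol
From the 2:1 ratio, n(Cu2+) in the aliquot = 2/1 × 1.10 × 10^-3 = 2.20 × 10^-3 mol
[Cu2+] = 2.20 × 10^-3 / 0.0203 = 0.108 mol/L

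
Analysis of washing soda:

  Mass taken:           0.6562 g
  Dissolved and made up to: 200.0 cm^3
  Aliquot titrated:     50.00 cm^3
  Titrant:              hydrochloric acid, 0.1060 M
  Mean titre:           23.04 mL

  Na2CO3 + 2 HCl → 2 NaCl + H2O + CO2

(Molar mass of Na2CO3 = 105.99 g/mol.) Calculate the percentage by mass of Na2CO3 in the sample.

78.89 %

n(HCl) per titration = 0.02304 × 0.1060 = 2.442 × 10^-3 mol
From the 1:2 ratio, n(Na2CO3) in each aliquot = 1/2 × 2.442 × 10^-3 = 1.221 × 10^-3 mol
n(Na2CO3) in the whole flask = 1.221 × 10^-3 × 200.0/50.00 = 4.884 × 10^-3 mol
mass of Na2CO3 = 4.884 × 10^-3 × 105.99 = 0.5177 g
% Na2CO3 = 0.5177 / 0.6562 × 100 = 78.89 %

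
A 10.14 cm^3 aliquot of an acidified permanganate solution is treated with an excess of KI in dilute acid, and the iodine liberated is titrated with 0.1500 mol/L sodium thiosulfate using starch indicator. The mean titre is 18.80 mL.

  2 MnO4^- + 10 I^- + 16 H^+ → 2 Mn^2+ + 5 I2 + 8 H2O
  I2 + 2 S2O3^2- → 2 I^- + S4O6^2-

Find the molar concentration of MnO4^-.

0.05562 mol/L

n(S2O3^2-) = 0.01880 × 0.1500 = 2.820 × 10^-3 mol
n(I2) = n(S2O3^2-)/2 = 1.410 × 10^-3 mol
From the 2:5 ratio, n(MnO4^-) in the aliquot = 2/5 × 1.410 × 10^-3 = 5.640 × 10^-4 mol
[MnO4^-] = 5.640 × 10^-4 / 0.01014 = 0.05562 mol/L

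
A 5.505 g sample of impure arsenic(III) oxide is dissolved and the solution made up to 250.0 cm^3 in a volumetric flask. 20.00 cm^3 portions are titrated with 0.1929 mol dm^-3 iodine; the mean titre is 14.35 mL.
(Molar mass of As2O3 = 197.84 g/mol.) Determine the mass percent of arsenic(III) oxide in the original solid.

As2O3 + 2 I2 + 2 H2O → As2O5 + 4 HI
n(I2) per titration = 0.01435 × 0.1929 = 2.768 × 10^-3 mol
From the 1:2 ratio, n(As2O3) in each aliquot = 1/2 × 2.768 × 10^-3 = 1.384 × 10^-3 mol
n(As2O3) in the whole flask = 1.384 × 10^-3 × 250.0/20.00 = 0.01730 mol
mass of As2O3 = 0.01730 × 197.84 = 3.423 g
% As2O3 = 3.423 / 5.505 × 100 = 62.18 %

62.18 %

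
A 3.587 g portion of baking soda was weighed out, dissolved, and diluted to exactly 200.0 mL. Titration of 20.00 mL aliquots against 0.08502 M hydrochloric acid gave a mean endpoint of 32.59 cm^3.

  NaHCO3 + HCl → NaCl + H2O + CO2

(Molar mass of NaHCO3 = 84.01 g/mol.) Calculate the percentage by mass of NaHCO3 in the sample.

n(HCl) per titration = 0.03259 × 0.08502 = 2.771 × 10^-3 mol
n(NaHCO3) in each aliquot = 2.771 × 10^-3 mol (1:1 ratio)
n(NaHCO3) in the whole flask = 2.771 × 10^-3 × 200.0/20.00 = 0.02771 mol
mass of NaHCO3 = 0.02771 × 84.01 = 2.328 g
% NaHCO3 = 2.328 / 3.587 × 100 = 64.89 %

64.89 %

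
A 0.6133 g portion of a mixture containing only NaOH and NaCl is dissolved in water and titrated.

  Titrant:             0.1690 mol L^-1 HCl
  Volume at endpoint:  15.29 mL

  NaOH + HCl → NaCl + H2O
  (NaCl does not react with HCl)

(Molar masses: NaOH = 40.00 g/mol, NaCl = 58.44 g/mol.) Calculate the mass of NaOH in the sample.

n(HCl) = 0.01529 × 0.1690 = 2.584 × 10^-3 mol
Let x = n(NaOH), y = n(NaCl).
Titrant: 1x = 2.584 × 10^-3;  mass: 40.00x + 58.44y = 0.6133
Solving, x = 2.584 × 10^-3 mol, y = 8.726 × 10^-3 mol
mass of NaOH = 2.584 × 10^-3 × 40.00 = 0.1034 g

0.1034 g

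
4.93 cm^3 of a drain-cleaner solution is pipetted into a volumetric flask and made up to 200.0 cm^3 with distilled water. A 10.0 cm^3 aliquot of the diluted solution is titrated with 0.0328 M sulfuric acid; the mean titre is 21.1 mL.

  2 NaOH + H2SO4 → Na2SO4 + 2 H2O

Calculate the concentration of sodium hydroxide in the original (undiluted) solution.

5.62 M

n(H2SO4) = 0.0211 × 0.0328 = 6.92 × 10^-4 mol
From the 2:1 ratio, n(NaOH) in the aliquot = 2/1 × 6.92 × 10^-4 = 1.38 × 10^-3 mol
[NaOH]_dilute = 1.38 × 10^-3 / 0.0100 = 0.138 mol/L
Dilution factor = 200.0 / 4.93 = 40.57
[NaOH]_stock = 0.138 × 40.57 = 5.62 mol/L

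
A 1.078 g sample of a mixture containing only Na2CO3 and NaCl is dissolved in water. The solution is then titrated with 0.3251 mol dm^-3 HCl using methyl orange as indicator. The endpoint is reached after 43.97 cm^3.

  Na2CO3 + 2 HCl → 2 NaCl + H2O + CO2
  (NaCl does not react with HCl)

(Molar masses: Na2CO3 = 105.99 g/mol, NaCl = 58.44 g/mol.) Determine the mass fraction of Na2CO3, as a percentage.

n(HCl) = 0.04397 × 0.3251 = 0.01429 mol
Let x = n(Na2CO3), y = n(NaCl).
Titrant: 2x = 0.01429;  mass: 105.99x + 58.44y = 1.078
Solving, x = 7.147 × 10^-3 mol, y = 5.483 × 10^-3 mol
mass of Na2CO3 = 7.147 × 10^-3 × 105.99 = 0.7575 g
% Na2CO3 = 0.7575 / 1.078 × 100 = 70.27 %

70.27 %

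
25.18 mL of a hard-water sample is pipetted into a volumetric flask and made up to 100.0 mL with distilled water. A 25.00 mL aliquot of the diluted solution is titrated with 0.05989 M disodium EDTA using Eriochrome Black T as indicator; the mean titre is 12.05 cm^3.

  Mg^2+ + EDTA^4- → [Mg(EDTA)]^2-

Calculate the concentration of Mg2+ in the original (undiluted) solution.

0.1146 M

n(EDTA) = 0.01205 × 0.05989 = 7.217 × 10^-4 mol
n(Mg2+) in the aliquot = 7.217 × 10^-4 mol (1:1 ratio)
[Mg2+]_dilute = 7.217 × 10^-4 / 0.02500 = 0.02887 mol/L
Dilution factor = 100.0 / 25.18 = 3.971
[Mg2+]_stock = 0.02887 × 3.971 = 0.1146 mol/L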